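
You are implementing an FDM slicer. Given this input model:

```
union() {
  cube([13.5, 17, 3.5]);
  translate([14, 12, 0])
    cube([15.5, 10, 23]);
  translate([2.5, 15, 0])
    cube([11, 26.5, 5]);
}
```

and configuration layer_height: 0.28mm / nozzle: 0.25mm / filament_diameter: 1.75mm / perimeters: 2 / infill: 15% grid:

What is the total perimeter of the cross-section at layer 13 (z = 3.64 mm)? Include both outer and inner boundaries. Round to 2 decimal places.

At z = 3.64 mm: the cube is not intersected at this z (z outside [0, 3.5]); the cube at (14, 12) (footprint 15.5×10) is included at this height (perimeter 51.00 mm); the cube at (2.5, 15) is present — its section is the full 11×26.5 rectangle (perimeter 75.00 mm); Taking the union: the 2 present regions are separate (no shared area or edge), so areas and boundary lengths simply add and each stays a separate island — boundary = 126.00 mm. Overall, the cross-section has 2 separate islands. Total boundary length (outer) = 126.00 mm.

126.00 mm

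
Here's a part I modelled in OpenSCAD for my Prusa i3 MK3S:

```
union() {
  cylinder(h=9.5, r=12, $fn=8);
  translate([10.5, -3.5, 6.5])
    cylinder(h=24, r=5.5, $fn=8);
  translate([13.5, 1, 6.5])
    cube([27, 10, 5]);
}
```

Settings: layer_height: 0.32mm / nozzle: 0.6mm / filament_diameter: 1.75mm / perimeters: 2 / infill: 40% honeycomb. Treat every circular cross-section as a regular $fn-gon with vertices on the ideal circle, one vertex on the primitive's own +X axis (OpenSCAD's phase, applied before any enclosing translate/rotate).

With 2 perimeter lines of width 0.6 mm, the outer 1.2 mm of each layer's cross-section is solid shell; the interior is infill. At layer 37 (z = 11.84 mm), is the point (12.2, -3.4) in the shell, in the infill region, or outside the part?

infill

At z = 11.84 mm: the cylinder is not intersected at this z (z outside [0, 9.5]); the r=5.5 cylinder at (10.5, -3.5) gives a regular 8-gon of circumradius 5.5 (constant along its height); the cube at (13.5, 1) does not reach this height (z outside [6.5, 11.5]); Merging all regions: only the r=5.5 cylinder at (10.5, -3.5) is present, so the union is just that shape — 1 connected region. Overall, the cross-section is a single solid region. The nearest boundary edge runs (16.00, -3.50)→(14.39, 0.39); distance from the point to it = 3.47 mm. The point is inside the cross-section and 3.47 mm from the nearest boundary — more than the 1.2 mm shell width (2 × 0.6), so it's in the infill interior.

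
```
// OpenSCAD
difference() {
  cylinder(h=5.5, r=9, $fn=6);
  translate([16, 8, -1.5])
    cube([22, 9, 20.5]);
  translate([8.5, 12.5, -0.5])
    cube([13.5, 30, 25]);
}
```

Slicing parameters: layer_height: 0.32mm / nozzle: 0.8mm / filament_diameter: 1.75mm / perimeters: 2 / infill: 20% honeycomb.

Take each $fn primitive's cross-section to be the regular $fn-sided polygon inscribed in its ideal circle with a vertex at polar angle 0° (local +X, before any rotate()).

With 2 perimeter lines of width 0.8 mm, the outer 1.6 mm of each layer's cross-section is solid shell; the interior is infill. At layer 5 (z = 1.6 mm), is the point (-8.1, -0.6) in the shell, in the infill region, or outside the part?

shell

At z = 1.6 mm: the r=9 cylinder gives a regular 6-gon of circumradius 9 (constant along its height); the cube at (16, 8) (footprint 22×9) is included at this height; the cube at (8.5, 12.5) (footprint 13.5×30) is included at this height; After the difference (first − rest): starting from the r=9 cylinder, the 22×9 cube at (16, 8) misses the remaining region (no effect); the 13.5×30 cube at (8.5, 12.5) misses the remaining region (no effect) — 1 connected region. Overall, the cross-section is a single solid region. The nearest boundary edge runs (-4.50, -7.79)→(-9.00, 0.00); distance from the point to it = 0.48 mm. The point is inside the cross-section, 0.48 mm from the nearest boundary — within the 1.6 mm shell band (2 × 0.8).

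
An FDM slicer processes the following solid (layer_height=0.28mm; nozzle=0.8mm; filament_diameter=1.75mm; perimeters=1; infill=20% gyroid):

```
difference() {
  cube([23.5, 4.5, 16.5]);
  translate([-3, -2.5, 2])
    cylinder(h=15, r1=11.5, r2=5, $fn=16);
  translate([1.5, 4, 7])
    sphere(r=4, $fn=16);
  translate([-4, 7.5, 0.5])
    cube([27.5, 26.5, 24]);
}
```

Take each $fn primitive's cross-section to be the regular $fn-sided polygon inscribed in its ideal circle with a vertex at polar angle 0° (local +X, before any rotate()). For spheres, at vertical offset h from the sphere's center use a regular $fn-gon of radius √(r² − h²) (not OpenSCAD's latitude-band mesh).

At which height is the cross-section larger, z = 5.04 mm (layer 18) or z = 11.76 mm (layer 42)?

layer 42 (z = 11.76 mm)

Layer 18 (z = 5.04): the cube is present — its section is the full 23.5×4.5 rectangle (area 105.75 mm²); the cone at (-3, -2.5) (r1=11.5→r2=5) has section circumradius 10.183 here — a regular 16-gon (area = (16/2)·10.183²·sin(360°/16) = 317.43 mm²); the sphere at (1.5, 4): section is a regular 16-gon, circumradius = √(r²−h²) = √(4²−1.96²) = 3.487 (area = (16/2)·3.487²·sin(360°/16) = 37.22 mm²); the 27.5×26.5 cube at (-4, 7.5) contributes its full rectangle (area 728.75 mm²); Subtracting the remaining from the first: starting from the 23.5×4.5 cube (105.75 mm²), the cone at (-3, -2.5) partially overlaps it — only the 25.81 mm² overlap (of its 317.43 mm²) is removed, clipping the outline; the r=4 sphere at (1.5, 4) partially overlaps it — only the 0.28 mm² overlap (of its 37.22 mm²) is removed, clipping the outline; the 27.5×26.5 cube at (-4, 7.5) misses the remaining region (no effect) — area = 79.66 mm². So its area = 79.66 mm². Layer 42 (z = 11.76): the cube is present — its section is the full 23.5×4.5 rectangle (area 105.75 mm²); the cone at (-3, -2.5) contributes a regular 16-gon of circumradius 7.271 (interpolated between r1=11.5 and r2=5 at t=0.651) (area = (16/2)·7.271²·sin(360°/16) = 161.84 mm²); the sphere at (1.5, 4) is absent (|z−center|=4.760 > r=4); the cube at (-4, 7.5) (footprint 27.5×26.5) is included at this height (area 728.75 mm²); Taking the first minus the rest: starting from the 23.5×4.5 cube (105.75 mm²), the cone at (-3, -2.5) partially overlaps it — only the 9.50 mm² overlap (of its 161.84 mm²) is removed, clipping the outline; the 27.5×26.5 cube at (-4, 7.5) misses the remaining region (no effect) — area = 96.25 mm². So its area = 96.25 mm². Layer 42 is larger (96.25 vs 79.66 mm²).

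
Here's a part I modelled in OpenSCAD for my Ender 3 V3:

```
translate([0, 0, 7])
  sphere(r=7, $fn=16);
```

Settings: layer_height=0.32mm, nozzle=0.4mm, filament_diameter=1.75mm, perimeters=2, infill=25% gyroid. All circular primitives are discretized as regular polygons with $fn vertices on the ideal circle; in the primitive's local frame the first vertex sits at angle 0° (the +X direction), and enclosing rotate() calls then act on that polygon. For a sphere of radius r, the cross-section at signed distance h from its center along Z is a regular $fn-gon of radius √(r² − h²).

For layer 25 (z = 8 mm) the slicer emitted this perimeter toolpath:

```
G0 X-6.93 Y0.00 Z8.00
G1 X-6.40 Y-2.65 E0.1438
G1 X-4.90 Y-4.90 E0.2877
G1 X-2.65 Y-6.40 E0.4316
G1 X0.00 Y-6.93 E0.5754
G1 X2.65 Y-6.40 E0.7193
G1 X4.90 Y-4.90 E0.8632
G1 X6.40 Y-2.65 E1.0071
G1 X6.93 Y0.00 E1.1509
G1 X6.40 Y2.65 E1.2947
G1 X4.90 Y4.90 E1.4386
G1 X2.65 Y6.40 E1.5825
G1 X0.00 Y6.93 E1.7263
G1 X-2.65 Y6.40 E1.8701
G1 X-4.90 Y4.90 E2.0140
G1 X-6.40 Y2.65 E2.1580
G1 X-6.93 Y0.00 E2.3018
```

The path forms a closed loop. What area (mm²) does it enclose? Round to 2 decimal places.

Apply the shoelace formula to the sequence of (X, Y) vertices; enclosed area = 146.96 mm².

146.96 mm²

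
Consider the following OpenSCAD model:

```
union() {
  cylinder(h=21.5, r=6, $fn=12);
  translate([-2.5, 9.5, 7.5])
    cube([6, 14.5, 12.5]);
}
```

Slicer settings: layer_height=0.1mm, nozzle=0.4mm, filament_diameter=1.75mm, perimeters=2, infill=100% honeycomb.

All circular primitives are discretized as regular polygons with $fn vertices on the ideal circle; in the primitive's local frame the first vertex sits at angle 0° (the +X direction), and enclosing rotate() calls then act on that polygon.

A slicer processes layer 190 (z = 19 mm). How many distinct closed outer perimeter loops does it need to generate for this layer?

2

At z = 19 mm: the cylinder: section is a regular 12-gon, circumradius r=6; the cube at (-2.5, 9.5) (footprint 6×14.5) is included at this height; Taking the union: the 2 present regions are separate (no shared area or edge), so areas and boundary lengths simply add and each stays a separate island — 2 connected regions. The result has 2 disconnected regions.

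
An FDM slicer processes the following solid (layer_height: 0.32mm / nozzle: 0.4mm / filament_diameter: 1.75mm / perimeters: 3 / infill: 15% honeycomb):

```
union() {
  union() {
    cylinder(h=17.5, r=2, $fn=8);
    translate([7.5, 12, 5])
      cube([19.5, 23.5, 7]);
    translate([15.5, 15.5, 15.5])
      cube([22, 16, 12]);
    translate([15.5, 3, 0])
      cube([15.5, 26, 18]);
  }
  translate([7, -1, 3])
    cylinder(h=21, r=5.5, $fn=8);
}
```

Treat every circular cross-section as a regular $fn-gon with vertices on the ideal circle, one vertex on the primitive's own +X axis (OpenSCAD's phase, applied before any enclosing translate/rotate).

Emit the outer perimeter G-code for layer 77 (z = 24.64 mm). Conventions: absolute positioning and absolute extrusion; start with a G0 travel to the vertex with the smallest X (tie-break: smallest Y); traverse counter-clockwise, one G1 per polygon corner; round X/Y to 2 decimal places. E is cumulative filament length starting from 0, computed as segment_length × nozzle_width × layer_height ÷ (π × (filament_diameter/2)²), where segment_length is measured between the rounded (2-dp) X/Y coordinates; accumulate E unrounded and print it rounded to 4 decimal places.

At z = 24.64 mm: the cylinder does not reach this height (z outside [0, 17.5]); the cube at (7.5, 12) does not reach this height (z outside [5, 12]); the cube at (15.5, 15.5) is present — its section is the full 22×16 rectangle; the cube at (15.5, 3) is not intersected at this z (z outside [0, 18]); Combining (union): only the 22×16 cube at (15.5, 15.5) is present, so the union is just that shape — 1 connected region; the cylinder at (7, -1) is absent (z outside [3, 24]); Combining (union): only the result so far is present, so the union is just that shape — 1 connected region. The outline is a single polygon with 4 vertices. Extrusion per mm of travel: 0.4 × 0.32 / (π × 0.875²) = 0.053216. Accumulating E over each segment gives final E = 4.0444.

G0 X15.50 Y15.50 Z24.64
G1 X37.50 Y15.50 E1.1708
G1 X37.50 Y31.50 E2.0222
G1 X15.50 Y31.50 E3.1930
G1 X15.50 Y15.50 E4.0444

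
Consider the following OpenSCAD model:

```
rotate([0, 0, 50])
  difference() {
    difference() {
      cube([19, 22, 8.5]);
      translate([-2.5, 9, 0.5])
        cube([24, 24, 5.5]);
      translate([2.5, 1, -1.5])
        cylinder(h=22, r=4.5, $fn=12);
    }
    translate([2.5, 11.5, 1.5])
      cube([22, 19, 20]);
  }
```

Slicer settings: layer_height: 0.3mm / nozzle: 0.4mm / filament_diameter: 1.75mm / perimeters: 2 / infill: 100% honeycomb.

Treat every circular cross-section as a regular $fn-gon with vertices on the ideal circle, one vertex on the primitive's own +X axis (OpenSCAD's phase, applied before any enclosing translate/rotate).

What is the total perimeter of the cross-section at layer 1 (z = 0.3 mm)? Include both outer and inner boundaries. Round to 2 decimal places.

At z = 0.3 mm: the 19×22 cube contributes its full rectangle (perimeter 82.00 mm); the cube at (-2.5, 9) is absent (z outside [0.5, 6]); the cylinder at (2.5, 1): section is a regular 12-gon, circumradius r=4.5 (perimeter = 2·12·4.500·sin(180°/12) = 27.95 mm); After the difference (first − rest): starting from the 19×22 cube, the r=4.5 cylinder at (2.5, 1) partially overlaps it — only the 32.44 mm² overlap (of its 60.75 mm²) is removed, clipping the outline — boundary = 81.33 mm; the cube at (2.5, 11.5) is not intersected at this z (z outside [1.5, 21.5]); After the difference (first − rest): none of the subtracted shapes is present at this height, so that combined region is unchanged — boundary = 81.33 mm; (whole slice rotated 50° about Z — lengths, areas and connectivity unchanged). Overall, the cross-section is a single solid region. Total boundary length (outer) = 81.33 mm.

81.33 mm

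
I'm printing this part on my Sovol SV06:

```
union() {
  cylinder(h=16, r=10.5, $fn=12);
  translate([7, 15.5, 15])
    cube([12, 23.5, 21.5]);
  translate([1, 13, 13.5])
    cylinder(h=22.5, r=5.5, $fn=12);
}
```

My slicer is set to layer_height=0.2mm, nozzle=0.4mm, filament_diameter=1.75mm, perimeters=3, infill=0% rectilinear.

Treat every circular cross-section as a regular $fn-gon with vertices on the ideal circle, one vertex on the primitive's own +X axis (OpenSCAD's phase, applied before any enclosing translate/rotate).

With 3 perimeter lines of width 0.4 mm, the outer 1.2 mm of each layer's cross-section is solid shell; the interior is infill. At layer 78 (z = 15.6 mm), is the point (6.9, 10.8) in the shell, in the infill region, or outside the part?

At z = 15.6 mm: the r=10.5 cylinder contributes a regular 12-gon of circumradius 10.5; the 12×23.5 cube at (7, 15.5) contributes its full rectangle; the r=5.5 cylinder at (1, 13) contributes a regular 12-gon of circumradius 5.5; Taking the union: the regions partially overlap (shared area 14.07 mm²), so overlapping operands fuse into one piece — 2 connected regions. Overall, the cross-section has 2 separate islands. The nearest boundary edge runs (6.50, 13.00)→(5.76, 10.25); distance from the point to it = 0.96 mm. The point is not inside any of the regions above, so it lies outside the cross-section (0.96 mm from the nearest boundary).

outside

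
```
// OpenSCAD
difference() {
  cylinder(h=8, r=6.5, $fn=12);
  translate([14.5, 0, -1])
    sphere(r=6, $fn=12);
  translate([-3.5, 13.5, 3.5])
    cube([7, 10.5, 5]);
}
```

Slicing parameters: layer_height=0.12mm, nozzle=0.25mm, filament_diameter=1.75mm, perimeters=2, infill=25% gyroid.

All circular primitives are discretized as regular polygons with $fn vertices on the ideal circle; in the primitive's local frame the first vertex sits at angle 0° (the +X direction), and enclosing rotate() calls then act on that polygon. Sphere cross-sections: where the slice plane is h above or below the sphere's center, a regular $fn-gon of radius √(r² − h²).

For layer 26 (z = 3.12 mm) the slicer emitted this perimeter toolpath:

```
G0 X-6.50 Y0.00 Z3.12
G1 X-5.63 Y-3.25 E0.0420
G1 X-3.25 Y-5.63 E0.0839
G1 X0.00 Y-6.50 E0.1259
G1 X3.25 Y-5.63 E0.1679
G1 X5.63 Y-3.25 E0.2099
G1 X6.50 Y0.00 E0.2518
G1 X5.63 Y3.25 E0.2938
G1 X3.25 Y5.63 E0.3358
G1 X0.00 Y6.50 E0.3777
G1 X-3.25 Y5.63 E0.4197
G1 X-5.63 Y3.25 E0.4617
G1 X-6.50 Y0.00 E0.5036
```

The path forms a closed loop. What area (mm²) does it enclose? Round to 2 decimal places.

Apply the shoelace formula to the sequence of (X, Y) vertices; enclosed area = 126.77 mm².

126.77 mm²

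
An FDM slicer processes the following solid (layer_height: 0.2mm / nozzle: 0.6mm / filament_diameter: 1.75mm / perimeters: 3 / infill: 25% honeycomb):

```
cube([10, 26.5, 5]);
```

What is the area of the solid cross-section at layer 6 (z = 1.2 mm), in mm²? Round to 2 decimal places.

265.00 mm²

At z = 1.2 mm: the cube (footprint 10×26.5) is included at this height (area 265.00 mm²). Overall, the cross-section is a single solid region. Net area = 265.00 mm².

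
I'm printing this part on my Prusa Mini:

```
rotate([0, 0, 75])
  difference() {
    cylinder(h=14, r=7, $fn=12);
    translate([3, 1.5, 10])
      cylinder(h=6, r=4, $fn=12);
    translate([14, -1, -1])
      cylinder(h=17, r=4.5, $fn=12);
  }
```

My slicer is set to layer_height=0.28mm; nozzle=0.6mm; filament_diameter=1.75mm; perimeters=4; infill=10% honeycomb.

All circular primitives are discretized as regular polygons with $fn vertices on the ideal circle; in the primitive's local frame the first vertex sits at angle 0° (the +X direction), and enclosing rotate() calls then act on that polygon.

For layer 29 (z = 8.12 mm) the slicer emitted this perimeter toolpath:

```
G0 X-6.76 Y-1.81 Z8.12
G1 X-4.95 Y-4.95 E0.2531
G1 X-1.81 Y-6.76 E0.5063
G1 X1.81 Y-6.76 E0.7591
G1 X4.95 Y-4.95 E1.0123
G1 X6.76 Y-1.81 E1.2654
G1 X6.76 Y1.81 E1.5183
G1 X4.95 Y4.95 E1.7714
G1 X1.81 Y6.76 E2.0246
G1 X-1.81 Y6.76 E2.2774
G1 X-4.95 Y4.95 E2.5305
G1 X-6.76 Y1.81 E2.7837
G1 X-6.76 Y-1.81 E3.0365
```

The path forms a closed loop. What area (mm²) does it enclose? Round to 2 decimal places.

146.95 mm²

Apply the shoelace formula to the sequence of (X, Y) vertices; enclosed area = 146.95 mm².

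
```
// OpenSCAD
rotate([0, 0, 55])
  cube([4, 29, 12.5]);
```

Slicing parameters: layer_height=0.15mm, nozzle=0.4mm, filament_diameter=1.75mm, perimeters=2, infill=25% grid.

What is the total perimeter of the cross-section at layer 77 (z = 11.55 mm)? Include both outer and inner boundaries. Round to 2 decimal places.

66.00 mm

At z = 11.55 mm: the cube is present — its section is the full 4×29 rectangle (perimeter 66.00 mm); (whole slice rotated 55° about Z — lengths, areas and connectivity unchanged). Overall, the cross-section is a single solid region. Total boundary length (outer) = 66.00 mm.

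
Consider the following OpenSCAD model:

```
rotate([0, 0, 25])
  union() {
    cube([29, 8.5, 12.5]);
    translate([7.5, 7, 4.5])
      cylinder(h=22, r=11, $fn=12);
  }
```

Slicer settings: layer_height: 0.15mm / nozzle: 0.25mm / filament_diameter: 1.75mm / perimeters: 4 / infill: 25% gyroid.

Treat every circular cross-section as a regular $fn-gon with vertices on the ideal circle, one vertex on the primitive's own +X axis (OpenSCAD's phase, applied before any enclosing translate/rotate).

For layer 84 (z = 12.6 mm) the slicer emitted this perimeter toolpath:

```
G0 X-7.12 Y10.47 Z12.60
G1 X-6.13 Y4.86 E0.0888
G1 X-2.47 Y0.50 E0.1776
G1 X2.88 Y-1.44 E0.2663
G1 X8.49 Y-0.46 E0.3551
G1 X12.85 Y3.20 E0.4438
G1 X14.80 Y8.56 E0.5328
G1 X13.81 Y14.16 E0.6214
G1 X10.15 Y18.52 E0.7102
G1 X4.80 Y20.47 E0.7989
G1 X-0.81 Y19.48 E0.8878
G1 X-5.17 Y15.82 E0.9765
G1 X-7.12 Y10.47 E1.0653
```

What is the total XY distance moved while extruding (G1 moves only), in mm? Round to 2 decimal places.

Sum the Euclidean lengths of each G1 segment: total = 68.33 mm.

68.33 mm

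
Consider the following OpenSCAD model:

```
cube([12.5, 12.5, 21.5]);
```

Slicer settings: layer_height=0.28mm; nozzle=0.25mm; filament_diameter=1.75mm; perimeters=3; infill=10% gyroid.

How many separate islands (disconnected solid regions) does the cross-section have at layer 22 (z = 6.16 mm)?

1

At z = 6.16 mm: the cube is present — its section is the full 12.5×12.5 rectangle. Overall, the cross-section is a single solid region. Island count = 1.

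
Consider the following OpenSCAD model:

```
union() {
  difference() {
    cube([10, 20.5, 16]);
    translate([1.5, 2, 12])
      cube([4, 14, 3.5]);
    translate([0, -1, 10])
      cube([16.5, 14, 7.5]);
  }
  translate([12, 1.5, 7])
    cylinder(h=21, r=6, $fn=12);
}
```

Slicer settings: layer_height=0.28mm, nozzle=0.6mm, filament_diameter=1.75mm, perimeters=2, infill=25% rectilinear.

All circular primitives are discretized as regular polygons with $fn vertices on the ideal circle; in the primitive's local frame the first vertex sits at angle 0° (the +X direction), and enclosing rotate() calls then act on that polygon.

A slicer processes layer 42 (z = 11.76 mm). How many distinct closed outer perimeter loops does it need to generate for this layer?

2

At z = 11.76 mm: the cube is present — its section is the full 10×20.5 rectangle; the cube at (1.5, 2) does not reach this height (z outside [12, 15.5]); the cube at (0, -1) (footprint 16.5×14) is included at this height; Taking the first minus the rest: starting from the 10×20.5 cube, the 16.5×14 cube at (0, -1) partially overlaps it — only the 130.00 mm² overlap (of its 231.00 mm²) is removed, clipping the outline — 1 connected region; the r=6 cylinder at (12, 1.5) contributes a regular 12-gon of circumradius 6; Merging all regions: the 2 present regions are separate (no shared area or edge), so areas and boundary lengths simply add and each stays a separate island — 2 connected regions. The result has 2 disconnected regions.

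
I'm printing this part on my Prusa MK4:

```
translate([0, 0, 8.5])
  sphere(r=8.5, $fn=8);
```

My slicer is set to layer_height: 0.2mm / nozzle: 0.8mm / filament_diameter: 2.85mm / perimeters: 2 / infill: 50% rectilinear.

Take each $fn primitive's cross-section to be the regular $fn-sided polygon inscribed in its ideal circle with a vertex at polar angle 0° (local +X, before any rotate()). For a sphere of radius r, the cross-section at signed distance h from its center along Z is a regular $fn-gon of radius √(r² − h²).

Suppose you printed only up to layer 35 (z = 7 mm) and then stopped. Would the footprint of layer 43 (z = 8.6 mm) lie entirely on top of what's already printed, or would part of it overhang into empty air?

Compare the two slices. At z = 7: the r=8.5 sphere slices to a regular 8-gon of circumradius 8.367 (√(r²−h²) with h=1.5 from center) (area = (8/2)·8.367²·sin(360°/8) = 197.99 mm²). At z = 8.6: the r=8.5 sphere slices to a regular 8-gon of circumradius 8.499 (√(r²−h²) with h=0.1 from center) (area = (8/2)·8.499²·sin(360°/8) = 204.33 mm²). Checking containment: at z = 8.6 the cross-section extends beyond the z = 7 cross-section by about 6.34 mm².

part overhangs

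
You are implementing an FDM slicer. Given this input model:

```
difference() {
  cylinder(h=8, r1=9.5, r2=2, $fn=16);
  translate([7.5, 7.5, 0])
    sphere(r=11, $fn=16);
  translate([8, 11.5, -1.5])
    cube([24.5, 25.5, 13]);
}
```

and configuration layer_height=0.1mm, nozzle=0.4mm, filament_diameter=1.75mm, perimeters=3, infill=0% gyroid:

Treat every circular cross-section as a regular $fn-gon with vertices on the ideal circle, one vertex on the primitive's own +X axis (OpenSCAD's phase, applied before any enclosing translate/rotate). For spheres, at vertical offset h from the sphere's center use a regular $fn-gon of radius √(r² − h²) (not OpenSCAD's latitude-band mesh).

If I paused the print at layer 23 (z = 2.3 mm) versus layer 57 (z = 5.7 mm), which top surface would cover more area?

layer 23 (z = 2.3 mm)

Layer 23 (z = 2.3): the cone contributes a regular 16-gon of circumradius 7.344 (interpolated between r1=9.5 and r2=2 at t=0.287) (area = (16/2)·7.344²·sin(360°/16) = 165.11 mm²); the r=11 sphere at (7.5, 7.5) slices to a regular 16-gon of circumradius 10.757 (√(r²−h²) with h=2.3 from center) (area = (16/2)·10.757²·sin(360°/16) = 354.24 mm²); the 24.5×25.5 cube at (8, 11.5) contributes its full rectangle (area 624.75 mm²); Subtracting the remaining from the first: starting from the cone (165.11 mm²), the r=11 sphere at (7.5, 7.5) partially overlaps it — only the 70.55 mm² overlap (of its 354.24 mm²) is removed, clipping the outline; the 24.5×25.5 cube at (8, 11.5) misses the remaining region (no effect) — area = 94.56 mm². So its area = 94.56 mm². Layer 57 (z = 5.7): the cone contributes a regular 16-gon of circumradius 4.156 (interpolated between r1=9.5 and r2=2 at t=0.713) (area = (16/2)·4.156²·sin(360°/16) = 52.89 mm²); the r=11 sphere at (7.5, 7.5) contributes a regular 16-gon of circumradius √(11²−5.7²) = 9.408 (area = (16/2)·9.408²·sin(360°/16) = 270.97 mm²); the cube at (8, 11.5) (footprint 24.5×25.5) is included at this height (area 624.75 mm²); Taking the first minus the rest: starting from the cone (52.89 mm²), the r=11 sphere at (7.5, 7.5) partially overlaps it — only the 13.88 mm² overlap (of its 270.97 mm²) is removed, clipping the outline; the 24.5×25.5 cube at (8, 11.5) misses the remaining region (no effect) — area = 39.00 mm². So its area = 39.00 mm². Layer 23 is larger (94.56 vs 39.00 mm²).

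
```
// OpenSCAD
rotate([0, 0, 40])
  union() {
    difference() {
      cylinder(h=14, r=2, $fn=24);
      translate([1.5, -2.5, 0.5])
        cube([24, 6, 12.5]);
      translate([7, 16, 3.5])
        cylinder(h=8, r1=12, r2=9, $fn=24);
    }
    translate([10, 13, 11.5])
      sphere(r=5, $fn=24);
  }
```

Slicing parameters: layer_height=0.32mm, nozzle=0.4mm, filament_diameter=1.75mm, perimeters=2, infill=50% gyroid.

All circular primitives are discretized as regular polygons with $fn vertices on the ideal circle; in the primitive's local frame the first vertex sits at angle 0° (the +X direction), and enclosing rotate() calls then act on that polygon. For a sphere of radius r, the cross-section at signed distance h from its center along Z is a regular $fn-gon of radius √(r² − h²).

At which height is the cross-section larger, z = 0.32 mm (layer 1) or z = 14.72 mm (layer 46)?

layer 46 (z = 14.72 mm)

Layer 1 (z = 0.32): the r=2 cylinder gives a regular 24-gon of circumradius 2 (constant along its height) (area = (24/2)·2.000²·sin(360°/24) = 12.42 mm²); the cube at (1.5, -2.5) is not intersected at this z (z outside [0.5, 13]); the cone at (7, 16) is absent (z outside [3.5, 11.5]); Taking the first minus the rest: none of the subtracted shapes is present at this height, so the r=2 cylinder is unchanged — area = 12.42 mm²; the sphere at (10, 13) is absent (|z−center|=11.180 > r=5); Taking the union: only the result so far is present, so the union is just that shape — area = 12.42 mm²; (rotated 40° about Z; rotation is an isometry so areas/perimeters/island counts are preserved). So its area = 12.42 mm². Layer 46 (z = 14.72): the cylinder does not reach this height (z outside [0, 14]); the cube at (1.5, -2.5) is absent (z outside [0.5, 13]); the cone at (7, 16) is absent (z outside [3.5, 11.5]); Taking the first minus the rest: the first operand is absent here, so nothing remains; the sphere at (10, 13): section is a regular 24-gon, circumradius = √(r²−h²) = √(5²−3.22²) = 3.825 (area = (24/2)·3.825²·sin(360°/24) = 45.44 mm²); Merging all regions: only the r=5 sphere at (10, 13) is present, so the union is just that shape — area = 45.44 mm²; (rotated 40° about Z; rotation is an isometry so areas/perimeters/island counts are preserved). So its area = 45.44 mm². Layer 46 is larger (45.44 vs 12.42 mm²).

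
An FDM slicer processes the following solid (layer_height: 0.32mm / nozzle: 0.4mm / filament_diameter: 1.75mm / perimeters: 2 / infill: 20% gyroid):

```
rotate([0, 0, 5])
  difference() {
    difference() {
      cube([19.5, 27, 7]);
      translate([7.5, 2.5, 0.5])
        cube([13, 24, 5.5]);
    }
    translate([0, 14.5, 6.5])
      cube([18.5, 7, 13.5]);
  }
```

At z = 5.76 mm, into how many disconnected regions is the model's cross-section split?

At z = 5.76 mm: the cube (footprint 19.5×27) is included at this height; the cube at (7.5, 2.5) is present — its section is the full 13×24 rectangle; After the difference (first − rest): starting from the 19.5×27 cube, the 13×24 cube at (7.5, 2.5) partially overlaps it — only the 288.00 mm² overlap (of its 312.00 mm²) is removed, clipping the outline — 1 connected region; the cube at (0, 14.5) is not intersected at this z (z outside [6.5, 20]); Taking the first minus the rest: none of the subtracted shapes is present at this height, so the result so far is unchanged — 1 connected region; (whole slice rotated 5° about Z — lengths, areas and connectivity unchanged). The result has 1 disconnected region.

1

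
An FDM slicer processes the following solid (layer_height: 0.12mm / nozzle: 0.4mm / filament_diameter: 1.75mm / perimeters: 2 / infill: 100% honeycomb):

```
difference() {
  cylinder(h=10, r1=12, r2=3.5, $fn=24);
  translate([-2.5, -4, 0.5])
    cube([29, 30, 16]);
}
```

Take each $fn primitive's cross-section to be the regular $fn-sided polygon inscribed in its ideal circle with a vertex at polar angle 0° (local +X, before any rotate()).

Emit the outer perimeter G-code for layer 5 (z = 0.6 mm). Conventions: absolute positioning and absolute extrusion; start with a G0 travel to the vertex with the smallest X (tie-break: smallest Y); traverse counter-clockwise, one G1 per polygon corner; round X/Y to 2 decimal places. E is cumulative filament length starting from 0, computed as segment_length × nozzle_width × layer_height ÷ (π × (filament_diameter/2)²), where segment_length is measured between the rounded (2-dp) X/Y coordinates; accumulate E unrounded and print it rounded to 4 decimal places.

G0 X-11.49 Y0.00 Z0.60
G1 X-11.10 Y-2.97 E0.0598
G1 X-9.95 Y-5.74 E0.1196
G1 X-8.12 Y-8.12 E0.1795
G1 X-5.75 Y-9.95 E0.2393
G1 X-2.97 Y-11.10 E0.2993
G1 X0.00 Y-11.49 E0.3591
G1 X2.97 Y-11.10 E0.4189
G1 X5.75 Y-9.95 E0.4789
G1 X8.12 Y-8.12 E0.5387
G1 X9.95 Y-5.75 E0.5984
G1 X10.67 Y-4.00 E0.6362
G1 X-2.50 Y-4.00 E0.8990
G1 X-2.50 Y11.16 E1.2016
G1 X-2.97 Y11.10 E1.2110
G1 X-5.74 Y9.95 E1.2709
G1 X-8.12 Y8.12 E1.3308
G1 X-9.95 Y5.74 E1.3907
G1 X-11.10 Y2.97 E1.4505
G1 X-11.49 Y0.00 E1.5103

At z = 0.6 mm: the cone (r1=12→r2=3.5) has section circumradius 11.490 here — a regular 24-gon; the cube at (-2.5, -4) is present — its section is the full 29×30 rectangle; After the difference (first − rest): starting from the cone, the 29×30 cube at (-2.5, -4) partially overlaps it — only the 185.58 mm² overlap (of its 870.00 mm²) is removed, clipping the outline — 1 connected region. The outline is a single polygon with 19 vertices. Extrusion per mm of travel: 0.4 × 0.12 / (π × 0.875²) = 0.019956. Accumulating E over each segment gives final E = 1.5103.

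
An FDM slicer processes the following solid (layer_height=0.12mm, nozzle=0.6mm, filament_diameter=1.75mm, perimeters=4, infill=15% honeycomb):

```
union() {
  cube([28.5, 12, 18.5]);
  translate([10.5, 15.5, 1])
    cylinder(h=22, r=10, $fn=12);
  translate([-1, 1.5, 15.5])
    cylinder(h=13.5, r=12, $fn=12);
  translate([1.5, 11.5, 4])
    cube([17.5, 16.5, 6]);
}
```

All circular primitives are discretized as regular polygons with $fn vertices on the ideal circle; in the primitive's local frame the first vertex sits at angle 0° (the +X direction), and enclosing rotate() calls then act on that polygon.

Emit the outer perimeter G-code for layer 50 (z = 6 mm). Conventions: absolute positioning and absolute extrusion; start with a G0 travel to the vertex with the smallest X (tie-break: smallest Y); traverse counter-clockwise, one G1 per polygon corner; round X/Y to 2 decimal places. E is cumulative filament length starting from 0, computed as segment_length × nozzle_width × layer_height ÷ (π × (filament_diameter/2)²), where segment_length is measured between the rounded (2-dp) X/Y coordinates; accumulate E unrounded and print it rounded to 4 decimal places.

At z = 6 mm: the cube is present — its section is the full 28.5×12 rectangle; the cylinder at (10.5, 15.5): section is a regular 12-gon, circumradius r=10; the cylinder at (-1, 1.5) is absent (z outside [15.5, 29]); the cube at (1.5, 11.5) (footprint 17.5×16.5) is included at this height; Merging all regions: the regions partially overlap (shared area 297.25 mm²), so overlapping operands fuse into one piece — 1 connected region. The outline is a single polygon with 13 vertices. Extrusion per mm of travel: 0.6 × 0.12 / (π × 0.875²) = 0.029934. Accumulating E over each segment gives final E = 3.3826.

G0 X0.00 Y0.00 Z6.00
G1 X28.50 Y0.00 E0.8531
G1 X28.50 Y12.00 E1.2123
G1 X19.56 Y12.00 E1.4799
G1 X20.50 Y15.50 E1.5884
G1 X19.16 Y20.50 E1.7434
G1 X19.00 Y20.66 E1.7502
G1 X19.00 Y28.00 E1.9699
G1 X1.50 Y28.00 E2.4937
G1 X1.50 Y19.23 E2.7562
G1 X0.50 Y15.50 E2.8718
G1 X1.44 Y12.00 E2.9803
G1 X0.00 Y12.00 E3.0234
G1 X0.00 Y0.00 E3.3826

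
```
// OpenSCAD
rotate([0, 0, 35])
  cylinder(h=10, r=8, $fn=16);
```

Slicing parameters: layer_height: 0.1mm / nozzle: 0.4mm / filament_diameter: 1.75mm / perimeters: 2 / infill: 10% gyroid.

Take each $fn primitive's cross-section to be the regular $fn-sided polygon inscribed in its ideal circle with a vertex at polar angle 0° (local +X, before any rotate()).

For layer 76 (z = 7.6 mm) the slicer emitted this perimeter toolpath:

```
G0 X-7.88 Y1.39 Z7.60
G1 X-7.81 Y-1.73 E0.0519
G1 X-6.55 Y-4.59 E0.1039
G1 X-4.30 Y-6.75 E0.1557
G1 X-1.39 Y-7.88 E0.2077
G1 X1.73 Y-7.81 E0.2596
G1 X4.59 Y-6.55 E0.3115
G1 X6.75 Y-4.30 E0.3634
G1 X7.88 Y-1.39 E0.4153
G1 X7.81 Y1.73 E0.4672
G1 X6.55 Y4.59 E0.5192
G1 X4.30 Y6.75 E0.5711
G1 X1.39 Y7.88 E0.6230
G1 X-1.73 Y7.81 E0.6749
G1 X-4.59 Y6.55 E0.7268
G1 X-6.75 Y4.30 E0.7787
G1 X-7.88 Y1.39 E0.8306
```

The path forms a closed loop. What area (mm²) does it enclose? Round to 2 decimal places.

Apply the shoelace formula to the sequence of (X, Y) vertices; enclosed area = 195.96 mm².

195.96 mm²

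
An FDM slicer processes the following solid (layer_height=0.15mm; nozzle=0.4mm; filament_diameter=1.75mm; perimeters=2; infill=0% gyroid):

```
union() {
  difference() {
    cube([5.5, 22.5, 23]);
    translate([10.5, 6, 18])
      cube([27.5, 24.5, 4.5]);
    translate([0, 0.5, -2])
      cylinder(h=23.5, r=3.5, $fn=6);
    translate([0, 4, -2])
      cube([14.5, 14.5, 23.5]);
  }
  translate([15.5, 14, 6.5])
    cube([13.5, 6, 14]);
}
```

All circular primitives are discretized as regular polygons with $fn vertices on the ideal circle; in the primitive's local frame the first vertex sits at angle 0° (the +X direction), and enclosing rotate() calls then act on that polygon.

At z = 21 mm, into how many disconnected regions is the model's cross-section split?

2

At z = 21 mm: the cube is present — its section is the full 5.5×22.5 rectangle; the 27.5×24.5 cube at (10.5, 6) contributes its full rectangle; the r=3.5 cylinder at (0, 0.5) gives a regular 6-gon of circumradius 3.5 (constant along its height); the cube at (0, 4) is present — its section is the full 14.5×14.5 rectangle; After the difference (first − rest): starting from the 5.5×22.5 cube, the 27.5×24.5 cube at (10.5, 6) misses the remaining region (no effect); the r=3.5 cylinder at (0, 0.5) partially overlaps it — only the 9.63 mm² overlap (of its 31.83 mm²) is removed, clipping the outline; the 14.5×14.5 cube at (0, 4) partially overlaps it — only the 79.75 mm² overlap (of its 210.25 mm²) is removed, clipping the outline — 2 connected regions; the cube at (15.5, 14) is absent (z outside [6.5, 20.5]); Merging all regions: only that combined region is present, so the union is just that shape — 2 connected regions. The result has 2 disconnected regions.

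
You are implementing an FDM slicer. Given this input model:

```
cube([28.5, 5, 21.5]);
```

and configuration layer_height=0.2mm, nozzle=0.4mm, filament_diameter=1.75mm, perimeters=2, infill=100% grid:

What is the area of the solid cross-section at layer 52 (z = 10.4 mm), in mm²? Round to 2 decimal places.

At z = 10.4 mm: the 28.5×5 cube contributes its full rectangle (area 142.50 mm²). Overall, the cross-section is a single solid region. Net area = 142.50 mm².

142.50 mm²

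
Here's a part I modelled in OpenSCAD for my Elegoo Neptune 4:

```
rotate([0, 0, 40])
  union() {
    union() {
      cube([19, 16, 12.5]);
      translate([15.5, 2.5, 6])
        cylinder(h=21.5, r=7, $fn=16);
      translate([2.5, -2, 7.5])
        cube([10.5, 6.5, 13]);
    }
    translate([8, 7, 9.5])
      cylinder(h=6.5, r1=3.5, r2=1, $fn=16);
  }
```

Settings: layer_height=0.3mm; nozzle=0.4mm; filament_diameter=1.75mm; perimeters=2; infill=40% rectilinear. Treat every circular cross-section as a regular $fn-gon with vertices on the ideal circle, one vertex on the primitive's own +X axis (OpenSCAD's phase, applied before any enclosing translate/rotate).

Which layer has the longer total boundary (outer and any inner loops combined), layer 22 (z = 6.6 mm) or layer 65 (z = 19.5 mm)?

layer 22 (z = 6.6 mm)

Layer 22 (z = 6.6): the cube is present — its section is the full 19×16 rectangle (perimeter 70.00 mm); the r=7 cylinder at (15.5, 2.5) gives a regular 16-gon of circumradius 7 (constant along its height) (perimeter = 2·16·7.000·sin(180°/16) = 43.70 mm); the cube at (2.5, -2) is not intersected at this z (z outside [7.5, 20.5]); Merging all regions: the regions partially overlap (shared area 86.25 mm²), so the edge portions inside another operand are dropped and the merged outline is re-measured after clipping — boundary = 78.09 mm; the cone at (8, 7) is not intersected at this z (z outside [9.5, 16]); Merging all regions: only the result so far is present, so the union is just that shape — boundary = 78.09 mm; (rotated 40° about Z; rotation is an isometry so areas/perimeters/island counts are preserved). So its perimeter = 78.09 mm. Layer 65 (z = 19.5): the cube is absent (z outside [0, 12.5]); the cylinder at (15.5, 2.5): section is a regular 16-gon, circumradius r=7 (perimeter = 2·16·7.000·sin(180°/16) = 43.70 mm); the 10.5×6.5 cube at (2.5, -2) contributes its full rectangle (perimeter 34.00 mm); Taking the union: the regions partially overlap (shared area 26.06 mm²), so the edge portions inside another operand are dropped and the merged outline is re-measured after clipping — boundary = 57.39 mm; the cone at (8, 7) is absent (z outside [9.5, 16]); Merging all regions: only that combined region is present, so the union is just that shape — boundary = 57.39 mm; (whole slice rotated 40° about Z — lengths, areas and connectivity unchanged). So its perimeter = 57.39 mm. Layer 22 is larger (78.09 vs 57.39 mm).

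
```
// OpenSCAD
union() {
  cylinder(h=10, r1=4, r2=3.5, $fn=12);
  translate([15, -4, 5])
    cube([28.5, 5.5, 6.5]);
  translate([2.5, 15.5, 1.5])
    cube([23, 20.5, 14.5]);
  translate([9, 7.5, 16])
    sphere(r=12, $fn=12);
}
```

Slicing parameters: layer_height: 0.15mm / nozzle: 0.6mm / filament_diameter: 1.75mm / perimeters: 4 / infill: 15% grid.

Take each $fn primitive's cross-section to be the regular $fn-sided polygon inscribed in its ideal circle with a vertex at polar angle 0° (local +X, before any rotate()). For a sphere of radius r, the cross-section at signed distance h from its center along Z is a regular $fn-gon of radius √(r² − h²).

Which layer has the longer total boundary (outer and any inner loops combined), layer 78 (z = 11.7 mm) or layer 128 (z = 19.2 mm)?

layer 78 (z = 11.7 mm)

Layer 78 (z = 11.7): the cone is absent (z outside [0, 10]); the cube at (15, -4) is not intersected at this z (z outside [5, 11.5]); the 23×20.5 cube at (2.5, 15.5) contributes its full rectangle (perimeter 87.00 mm); the r=12 sphere at (9, 7.5) contributes a regular 12-gon of circumradius √(12²−4.3²) = 11.203 (perimeter = 2·12·11.203·sin(180°/12) = 69.59 mm); Combining (union): the regions partially overlap (shared area 30.05 mm²), so the edge portions inside another operand are dropped and the merged outline is re-measured after clipping — boundary = 126.71 mm. So its perimeter = 126.71 mm. Layer 128 (z = 19.2): the cone is not intersected at this z (z outside [0, 10]); the cube at (15, -4) does not reach this height (z outside [5, 11.5]); the cube at (2.5, 15.5) does not reach this height (z outside [1.5, 16]); the r=12 sphere at (9, 7.5) contributes a regular 12-gon of circumradius √(12²−3.2²) = 11.565 (perimeter = 2·12·11.565·sin(180°/12) = 71.84 mm); Merging all regions: only the r=12 sphere at (9, 7.5) is present, so the union is just that shape — boundary = 71.84 mm. So its perimeter = 71.84 mm. Layer 78 is larger (126.71 vs 71.84 mm).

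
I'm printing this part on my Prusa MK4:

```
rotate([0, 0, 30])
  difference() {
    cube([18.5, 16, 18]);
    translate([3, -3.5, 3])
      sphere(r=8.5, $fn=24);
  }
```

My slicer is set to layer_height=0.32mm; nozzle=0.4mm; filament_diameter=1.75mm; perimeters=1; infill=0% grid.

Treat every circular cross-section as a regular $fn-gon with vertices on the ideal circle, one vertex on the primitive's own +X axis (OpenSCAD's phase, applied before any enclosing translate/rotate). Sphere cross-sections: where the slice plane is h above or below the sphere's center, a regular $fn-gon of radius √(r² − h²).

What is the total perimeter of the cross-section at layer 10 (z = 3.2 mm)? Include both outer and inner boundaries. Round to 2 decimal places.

66.72 mm

At z = 3.2 mm: the cube is present — its section is the full 18.5×16 rectangle (perimeter 69.00 mm); the sphere at (3, -3.5): section is a regular 24-gon, circumradius = √(r²−h²) = √(8.5²−0.2²) = 8.498 (perimeter = 2·24·8.498·sin(180°/24) = 53.24 mm); After the difference (first − rest): starting from the 18.5×16 cube, the r=8.5 sphere at (3, -3.5) partially overlaps it — only the 41.68 mm² overlap (of its 224.27 mm²) is removed, clipping the outline — boundary = 66.72 mm; (rotated 30° about Z; rotation is an isometry so areas/perimeters/island counts are preserved). Overall, the cross-section is a single solid region. Total boundary length (outer) = 66.72 mm.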